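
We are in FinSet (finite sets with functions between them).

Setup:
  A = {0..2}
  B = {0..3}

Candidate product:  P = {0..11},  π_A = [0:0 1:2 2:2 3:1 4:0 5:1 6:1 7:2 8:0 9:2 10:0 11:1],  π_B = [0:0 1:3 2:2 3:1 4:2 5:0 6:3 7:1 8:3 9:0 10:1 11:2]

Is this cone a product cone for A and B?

Answer: VALID PRODUCT

Trace:
|A|·|B| = 3·4 = 12;  |P| = 12
Check the pairing map k ↦ (π_A(k), π_B(k)):
  0 : (0,0)
  1 : (2,3)
  2 : (2,2)
  3 : (1,1)
  4 : (0,2)
  5 : (1,0)
  6 : (1,3)
  7 : (2,1)
  8 : (0,3)
  9 : (2,0)
  10 : (0,1)
  11 : (1,2)
distinct pairs in image: 12 / 12 needed
  → bijection onto A×B; projections well-typed.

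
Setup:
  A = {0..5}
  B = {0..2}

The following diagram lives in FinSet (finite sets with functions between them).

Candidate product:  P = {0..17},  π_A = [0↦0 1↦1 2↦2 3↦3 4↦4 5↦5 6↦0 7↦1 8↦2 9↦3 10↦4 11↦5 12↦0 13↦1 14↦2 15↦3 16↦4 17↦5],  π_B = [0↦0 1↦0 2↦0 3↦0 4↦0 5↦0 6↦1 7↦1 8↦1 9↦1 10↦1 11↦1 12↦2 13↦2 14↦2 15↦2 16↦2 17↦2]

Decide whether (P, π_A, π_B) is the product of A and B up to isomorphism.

|A|·|B| = 6·3 = 18;  |P| = 18
Check the pairing map k ↦ (π_A(k), π_B(k)):
  0 ↦ (0,0)
  1 ↦ (1,0)
  2 ↦ (2,0)
  3 ↦ (3,0)
  4 ↦ (4,0)
  5 ↦ (5,0)
  6 ↦ (0,1)
  7 ↦ (1,1)
  8 ↦ (2,1)
  9 ↦ (3,1)
  10 ↦ (4,1)
  11 ↦ (5,1)
  12 ↦ (0,2)
  13 ↦ (1,2)
  14 ↦ (2,2)
  15 ↦ (3,2)
  16 ↦ (4,2)
  17 ↦ (5,2)
distinct pairs in image: 18 / 18 needed
  → bijection onto A×B; projections well-typed.

Answer: VALID PRODUCT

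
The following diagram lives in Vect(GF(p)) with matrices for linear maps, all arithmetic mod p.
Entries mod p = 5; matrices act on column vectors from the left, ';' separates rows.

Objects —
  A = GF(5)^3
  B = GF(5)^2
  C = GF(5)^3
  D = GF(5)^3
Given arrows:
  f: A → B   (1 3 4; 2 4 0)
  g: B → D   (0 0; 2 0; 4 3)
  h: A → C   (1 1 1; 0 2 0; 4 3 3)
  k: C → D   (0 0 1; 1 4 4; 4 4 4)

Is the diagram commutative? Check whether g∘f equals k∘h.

Along f;g (path 1):
  e0=⟨1,0,0⟩ f→⟨1,2⟩ g→⟨0,2,0⟩
  e1=⟨0,1,0⟩ f→⟨3,4⟩ g→⟨0,1,4⟩
  e2=⟨0,0,1⟩ f→⟨4,0⟩ g→⟨0,3,1⟩
  composite₁ = (0 0 0; 2 1 3; 0 4 1)
Along h;k (path 2):
  e0=⟨1,0,0⟩ h→⟨1,0,4⟩ k→⟨4,2,0⟩
  e1=⟨0,1,0⟩ h→⟨1,2,3⟩ k→⟨3,1,4⟩
  e2=⟨0,0,1⟩ h→⟨1,0,3⟩ k→⟨3,3,1⟩
  composite₂ = (4 3 3; 2 1 3; 0 4 1)
Equal? NO — does not commute

Answer: DOES NOT COMMUTE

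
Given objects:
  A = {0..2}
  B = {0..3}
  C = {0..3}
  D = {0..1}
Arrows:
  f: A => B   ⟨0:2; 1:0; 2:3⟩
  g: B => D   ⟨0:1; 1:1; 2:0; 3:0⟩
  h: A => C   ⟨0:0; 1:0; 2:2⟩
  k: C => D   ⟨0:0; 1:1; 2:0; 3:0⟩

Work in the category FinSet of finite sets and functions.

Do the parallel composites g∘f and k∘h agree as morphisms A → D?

Answer: DOES NOT COMMUTE

Trace:
Path 1 = f;g:
  0 f=>2 g=>0
  1 f=>0 g=>1
  2 f=>3 g=>0
  composite₁ = ⟨0:0; 1:1; 2:0⟩
Path 2 = h;k:
  0 h=>0 k=>0
  1 h=>0 k=>0
  2 h=>2 k=>0
  composite₂ = ⟨0:0; 1:0; 2:0⟩
Equal? distinct morphisms ✗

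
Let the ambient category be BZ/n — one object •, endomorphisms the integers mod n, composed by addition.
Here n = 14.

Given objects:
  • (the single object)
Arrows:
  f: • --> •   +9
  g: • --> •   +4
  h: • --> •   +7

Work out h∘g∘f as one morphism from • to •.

  0 +9≡9 +4≡13 +7≡6  (mod 14)
⟦path⟧: +6

Answer: +6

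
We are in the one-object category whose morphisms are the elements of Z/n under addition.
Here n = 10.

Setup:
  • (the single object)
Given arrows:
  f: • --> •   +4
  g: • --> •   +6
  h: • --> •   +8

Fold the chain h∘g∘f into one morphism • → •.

  0 +4≡4 +6≡0 +8≡8  (mod 10)
composite: +8

Answer: +8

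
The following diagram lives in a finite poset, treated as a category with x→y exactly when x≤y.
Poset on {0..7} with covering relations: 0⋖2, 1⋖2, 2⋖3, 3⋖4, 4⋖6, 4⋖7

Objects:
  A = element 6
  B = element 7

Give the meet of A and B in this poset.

Answer: A∧B = 4

Derivation:
Lower bounds of A=6 and B=7: {0,1,2,3,4}
  0 ≤ 4
  1 ≤ 4
  2 ≤ 4
  3 ≤ 4
  4 ≤ 4
glb = 4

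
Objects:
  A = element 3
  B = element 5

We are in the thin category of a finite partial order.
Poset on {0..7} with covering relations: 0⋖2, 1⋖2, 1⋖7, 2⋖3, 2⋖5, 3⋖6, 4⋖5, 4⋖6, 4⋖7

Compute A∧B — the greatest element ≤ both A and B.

Answer: A∧B = 2

Derivation:
Lower bounds of A=3 and B=5: {0,1,2}
  0 ≤ 2
  1 ≤ 2
  2 ≤ 2
glb = 2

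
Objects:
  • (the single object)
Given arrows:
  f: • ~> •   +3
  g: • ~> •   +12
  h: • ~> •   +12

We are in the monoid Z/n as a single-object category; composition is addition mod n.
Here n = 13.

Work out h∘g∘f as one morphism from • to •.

Answer: +1

Work:
  0 +3≡3 +12≡2 +12≡1  (mod 13)
result: +1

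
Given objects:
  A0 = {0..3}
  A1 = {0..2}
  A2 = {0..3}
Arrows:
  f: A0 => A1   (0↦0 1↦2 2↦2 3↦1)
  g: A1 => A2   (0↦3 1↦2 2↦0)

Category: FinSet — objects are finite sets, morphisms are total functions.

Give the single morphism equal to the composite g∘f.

Answer: (0↦3 1↦0 2↦0 3↦2)

Derivation:
  0 f=>0 g=>3
  1 f=>2 g=>0
  2 f=>2 g=>0
  3 f=>1 g=>2
⟦path⟧: (0↦3 1↦0 2↦0 3↦2)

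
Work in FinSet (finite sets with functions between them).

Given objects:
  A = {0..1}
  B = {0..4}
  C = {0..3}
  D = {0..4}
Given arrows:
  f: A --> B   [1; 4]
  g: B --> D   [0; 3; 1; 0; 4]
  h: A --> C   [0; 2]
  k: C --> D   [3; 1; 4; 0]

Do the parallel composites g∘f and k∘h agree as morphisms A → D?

Answer: COMMUTES

Trace:
1) trace f;g:
  0 f-->1 g-->3
  1 f-->4 g-->4
  ⟦path⟧₁ = [3; 4]
2) trace h;k:
  0 h-->0 k-->3
  1 h-->2 k-->4
  ⟦path⟧₂ = [3; 4]
Equal? YES — commutes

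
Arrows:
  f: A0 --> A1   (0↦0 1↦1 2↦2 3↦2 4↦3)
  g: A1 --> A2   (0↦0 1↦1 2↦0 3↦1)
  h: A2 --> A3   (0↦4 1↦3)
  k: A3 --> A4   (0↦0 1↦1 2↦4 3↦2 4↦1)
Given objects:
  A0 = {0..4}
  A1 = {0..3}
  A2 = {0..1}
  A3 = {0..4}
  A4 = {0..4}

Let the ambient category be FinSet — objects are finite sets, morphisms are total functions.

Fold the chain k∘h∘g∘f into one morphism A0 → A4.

  0 f-->0 g-->0 h-->4 k-->1
  1 f-->1 g-->1 h-->3 k-->2
  2 f-->2 g-->0 h-->4 k-->1
  3 f-->2 g-->0 h-->4 k-->1
  4 f-->3 g-->1 h-->3 k-->2
result: (0↦1 1↦2 2↦1 3↦1 4↦2)

Answer: (0↦1 1↦2 2↦1 3↦1 4↦2)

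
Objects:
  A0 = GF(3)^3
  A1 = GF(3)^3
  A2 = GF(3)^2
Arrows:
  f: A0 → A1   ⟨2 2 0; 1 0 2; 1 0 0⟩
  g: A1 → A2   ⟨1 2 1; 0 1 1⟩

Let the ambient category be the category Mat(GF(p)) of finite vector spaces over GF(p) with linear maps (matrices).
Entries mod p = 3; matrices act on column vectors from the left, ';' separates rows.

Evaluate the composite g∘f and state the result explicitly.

Answer: ⟨2 2 1; 2 0 2⟩

Trace:
  e0=[1,0,0] f→[2,1,1] g→[2,2]
  e1=[0,1,0] f→[2,0,0] g→[2,0]
  e2=[0,0,1] f→[0,2,0] g→[1,2]
⟦path⟧: ⟨2 2 1; 2 0 2⟩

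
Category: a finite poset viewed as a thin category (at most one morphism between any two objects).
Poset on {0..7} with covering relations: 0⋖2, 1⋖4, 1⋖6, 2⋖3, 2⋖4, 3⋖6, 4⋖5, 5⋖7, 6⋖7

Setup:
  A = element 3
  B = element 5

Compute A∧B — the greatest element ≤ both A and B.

Answer: A∧B = 2

Trace:
Lower bounds of A=3 and B=5: {0,2}
  0 ≤ 2
  2 ≤ 2
glb = 2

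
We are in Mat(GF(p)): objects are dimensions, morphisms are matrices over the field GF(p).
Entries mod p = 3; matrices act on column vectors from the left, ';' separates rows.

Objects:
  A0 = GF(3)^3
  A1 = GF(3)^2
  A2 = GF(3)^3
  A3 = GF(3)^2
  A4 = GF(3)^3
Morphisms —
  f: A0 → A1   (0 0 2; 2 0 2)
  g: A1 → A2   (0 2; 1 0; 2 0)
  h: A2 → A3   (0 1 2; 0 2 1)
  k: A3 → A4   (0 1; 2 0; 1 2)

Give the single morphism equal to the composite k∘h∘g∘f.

Answer: (0 0 2; 0 0 2; 0 0 2)

Derivation:
  e0=⟨1,0,0⟩ f→⟨0,2⟩ g→⟨1,0,0⟩ h→⟨0,0⟩ k→⟨0,0,0⟩
  e1=⟨0,1,0⟩ f→⟨0,0⟩ g→⟨0,0,0⟩ h→⟨0,0⟩ k→⟨0,0,0⟩
  e2=⟨0,0,1⟩ f→⟨2,2⟩ g→⟨1,2,1⟩ h→⟨1,2⟩ k→⟨2,2,2⟩
⟦path⟧: (0 0 2; 0 0 2; 0 0 2)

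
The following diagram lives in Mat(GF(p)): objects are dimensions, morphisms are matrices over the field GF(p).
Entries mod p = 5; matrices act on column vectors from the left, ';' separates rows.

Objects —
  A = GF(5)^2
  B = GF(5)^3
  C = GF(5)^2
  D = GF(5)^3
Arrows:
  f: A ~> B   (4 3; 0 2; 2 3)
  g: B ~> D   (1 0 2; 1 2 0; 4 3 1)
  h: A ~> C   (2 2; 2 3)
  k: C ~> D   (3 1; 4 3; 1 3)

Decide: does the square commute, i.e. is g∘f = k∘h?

1) trace f;g:
  e0=[1,0] f~>[4,0,2] g~>[3,4,3]
  e1=[0,1] f~>[3,2,3] g~>[4,2,1]
  ⟦path⟧₁ = (3 4; 4 2; 3 1)
2) trace h;k:
  e0=[1,0] h~>[2,2] k~>[3,4,3]
  e1=[0,1] h~>[2,3] k~>[4,2,1]
  ⟦path⟧₂ = (3 4; 4 2; 3 1)
Equal? YES — commutes

Answer: COMMUTES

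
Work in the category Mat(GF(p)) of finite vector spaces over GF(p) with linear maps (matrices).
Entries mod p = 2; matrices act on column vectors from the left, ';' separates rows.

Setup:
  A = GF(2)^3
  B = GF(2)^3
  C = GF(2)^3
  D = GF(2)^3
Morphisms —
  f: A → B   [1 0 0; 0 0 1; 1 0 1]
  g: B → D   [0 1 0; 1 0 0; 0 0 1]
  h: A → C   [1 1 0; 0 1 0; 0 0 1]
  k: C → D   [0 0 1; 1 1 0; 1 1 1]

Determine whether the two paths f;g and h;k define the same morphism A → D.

1) trace f;g:
  e0=[1,0,0] f→[1,0,1] g→[0,1,1]
  e1=[0,1,0] f→[0,0,0] g→[0,0,0]
  e2=[0,0,1] f→[0,1,1] g→[1,0,1]
  ⟦path⟧₁ = [0 0 1; 1 0 0; 1 0 1]
2) trace h;k:
  e0=[1,0,0] h→[1,0,0] k→[0,1,1]
  e1=[0,1,0] h→[1,1,0] k→[0,0,0]
  e2=[0,0,1] h→[0,0,1] k→[1,0,1]
  ⟦path⟧₂ = [0 0 1; 1 0 0; 1 0 1]
Equal? YES — commutes

Answer: COMMUTES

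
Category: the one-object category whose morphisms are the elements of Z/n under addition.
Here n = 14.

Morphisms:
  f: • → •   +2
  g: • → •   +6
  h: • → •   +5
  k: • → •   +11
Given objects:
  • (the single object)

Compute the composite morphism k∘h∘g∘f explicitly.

Answer: +10

Derivation:
  0 +2≡2 +6≡8 +5≡13 +11≡10  (mod 14)
result: +10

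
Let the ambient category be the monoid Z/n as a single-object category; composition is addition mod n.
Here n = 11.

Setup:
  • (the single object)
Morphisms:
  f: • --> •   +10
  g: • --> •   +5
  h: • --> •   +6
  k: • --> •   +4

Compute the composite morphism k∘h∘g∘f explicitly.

Answer: +3

Trace:
  0 +10≡10 +5≡4 +6≡10 +4≡3  (mod 11)
result: +3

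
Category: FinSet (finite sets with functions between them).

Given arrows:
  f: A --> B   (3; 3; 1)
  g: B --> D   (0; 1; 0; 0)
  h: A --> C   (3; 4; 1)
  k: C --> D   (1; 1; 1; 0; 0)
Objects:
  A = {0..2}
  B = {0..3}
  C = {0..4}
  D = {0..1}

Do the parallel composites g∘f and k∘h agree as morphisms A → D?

Answer: COMMUTES

Derivation:
Along f;g (path 1):
  0 f-->3 g-->0
  1 f-->3 g-->0
  2 f-->1 g-->1
  ⟦path⟧₁ = (0; 0; 1)
Along h;k (path 2):
  0 h-->3 k-->0
  1 h-->4 k-->0
  2 h-->1 k-->1
  ⟦path⟧₂ = (0; 0; 1)
Equal? same morphism ✓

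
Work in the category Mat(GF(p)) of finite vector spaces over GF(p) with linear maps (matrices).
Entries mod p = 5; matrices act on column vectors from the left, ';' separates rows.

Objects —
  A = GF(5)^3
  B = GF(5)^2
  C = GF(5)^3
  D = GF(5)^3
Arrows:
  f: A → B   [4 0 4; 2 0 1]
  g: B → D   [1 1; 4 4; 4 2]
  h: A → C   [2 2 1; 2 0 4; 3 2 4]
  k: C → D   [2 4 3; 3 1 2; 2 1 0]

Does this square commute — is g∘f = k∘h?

Answer: DOES NOT COMMUTE

Work:
1) trace f;g:
  e0=[1,0,0] f→[4,2] g→[1,4,0]
  e1=[0,1,0] f→[0,0] g→[0,0,0]
  e2=[0,0,1] f→[4,1] g→[0,0,3]
  result₁ = [1 0 0; 4 0 0; 0 0 3]
2) trace h;k:
  e0=[1,0,0] h→[2,2,3] k→[1,4,1]
  e1=[0,1,0] h→[2,0,2] k→[0,0,4]
  e2=[0,0,1] h→[1,4,4] k→[0,0,1]
  result₂ = [1 0 0; 4 0 0; 1 4 1]
Equal? distinct morphisms ✗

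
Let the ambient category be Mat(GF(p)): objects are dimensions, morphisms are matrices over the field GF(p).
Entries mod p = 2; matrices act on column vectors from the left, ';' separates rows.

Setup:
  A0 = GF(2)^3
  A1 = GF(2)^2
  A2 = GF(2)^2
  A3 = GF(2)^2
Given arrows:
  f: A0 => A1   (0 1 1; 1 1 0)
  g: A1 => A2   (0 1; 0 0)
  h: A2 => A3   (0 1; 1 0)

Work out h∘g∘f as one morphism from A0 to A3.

Answer: (0 0 0; 1 1 0)

Work:
  e0=[1,0,0] f=>[0,1] g=>[1,0] h=>[0,1]
  e1=[0,1,0] f=>[1,1] g=>[1,0] h=>[0,1]
  e2=[0,0,1] f=>[1,0] g=>[0,0] h=>[0,0]
⟦path⟧: (0 0 0; 1 1 0)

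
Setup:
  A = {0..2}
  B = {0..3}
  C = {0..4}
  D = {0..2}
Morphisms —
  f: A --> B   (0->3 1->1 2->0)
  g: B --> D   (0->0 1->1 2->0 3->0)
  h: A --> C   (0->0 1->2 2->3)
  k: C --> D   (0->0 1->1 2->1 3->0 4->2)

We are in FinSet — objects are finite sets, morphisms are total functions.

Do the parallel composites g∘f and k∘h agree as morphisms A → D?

Answer: COMMUTES

Derivation:
Along f;g (path 1):
  0 f-->3 g-->0
  1 f-->1 g-->1
  2 f-->0 g-->0
  result₁ = (0->0 1->1 2->0)
Along h;k (path 2):
  0 h-->0 k-->0
  1 h-->2 k-->1
  2 h-->3 k-->0
  result₂ = (0->0 1->1 2->0)
Equal? same morphism ✓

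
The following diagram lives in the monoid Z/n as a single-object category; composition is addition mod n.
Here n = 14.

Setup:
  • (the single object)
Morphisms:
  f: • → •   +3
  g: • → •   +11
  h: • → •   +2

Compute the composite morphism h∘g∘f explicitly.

Answer: +2

Work:
  0 +3≡3 +11≡0 +2≡2  (mod 14)
⟦path⟧: +2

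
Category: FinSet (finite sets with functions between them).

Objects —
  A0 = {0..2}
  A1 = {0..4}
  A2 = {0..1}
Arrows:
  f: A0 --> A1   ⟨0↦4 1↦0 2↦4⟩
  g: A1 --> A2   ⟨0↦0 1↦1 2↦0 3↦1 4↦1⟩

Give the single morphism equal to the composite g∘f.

Answer: ⟨0↦1 1↦0 2↦1⟩

Trace:
  0 f-->4 g-->1
  1 f-->0 g-->0
  2 f-->4 g-->1
result: ⟨0↦1 1↦0 2↦1⟩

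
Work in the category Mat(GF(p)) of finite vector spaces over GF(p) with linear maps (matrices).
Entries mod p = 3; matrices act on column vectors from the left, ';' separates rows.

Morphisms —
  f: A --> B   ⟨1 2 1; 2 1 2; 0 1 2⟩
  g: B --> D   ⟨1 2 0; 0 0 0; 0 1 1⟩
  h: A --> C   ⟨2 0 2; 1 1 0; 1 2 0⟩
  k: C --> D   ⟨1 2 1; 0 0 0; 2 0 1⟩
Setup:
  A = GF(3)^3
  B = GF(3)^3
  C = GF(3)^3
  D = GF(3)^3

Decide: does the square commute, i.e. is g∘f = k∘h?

Path 1 = f;g:
  e0=(1,0,0) f-->(1,2,0) g-->(2,0,2)
  e1=(0,1,0) f-->(2,1,1) g-->(1,0,2)
  e2=(0,0,1) f-->(1,2,2) g-->(2,0,1)
  result₁ = ⟨2 1 2; 0 0 0; 2 2 1⟩
Path 2 = h;k:
  e0=(1,0,0) h-->(2,1,1) k-->(2,0,2)
  e1=(0,1,0) h-->(0,1,2) k-->(1,0,2)
  e2=(0,0,1) h-->(2,0,0) k-->(2,0,1)
  result₂ = ⟨2 1 2; 0 0 0; 2 2 1⟩
Equal? YES — commutes

Answer: COMMUTES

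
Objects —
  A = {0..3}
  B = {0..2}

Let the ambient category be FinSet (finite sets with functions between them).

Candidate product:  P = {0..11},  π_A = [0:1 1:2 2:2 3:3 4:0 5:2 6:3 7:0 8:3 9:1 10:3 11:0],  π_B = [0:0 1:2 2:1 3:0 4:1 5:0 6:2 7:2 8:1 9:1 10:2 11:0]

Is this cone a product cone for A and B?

|A|·|B| = 4·3 = 12;  |P| = 12
Check the pairing map k ↦ (π_A(k), π_B(k)):
  0 : (1,0)
  1 : (2,2)
  2 : (2,1)
  3 : (3,0)
  4 : (0,1)
  5 : (2,0)
  6 : (3,2)
  7 : (0,2)
  8 : (3,1)
  9 : (1,1)
  10 : (3,2)  ✗ repeats pair of k=6
  11 : (0,0)
distinct pairs in image: 11 / 12 needed
  → (3,2) hit at k=6 and k=10

Answer: NOT A VALID PRODUCT — duplicate pair at indices 6,10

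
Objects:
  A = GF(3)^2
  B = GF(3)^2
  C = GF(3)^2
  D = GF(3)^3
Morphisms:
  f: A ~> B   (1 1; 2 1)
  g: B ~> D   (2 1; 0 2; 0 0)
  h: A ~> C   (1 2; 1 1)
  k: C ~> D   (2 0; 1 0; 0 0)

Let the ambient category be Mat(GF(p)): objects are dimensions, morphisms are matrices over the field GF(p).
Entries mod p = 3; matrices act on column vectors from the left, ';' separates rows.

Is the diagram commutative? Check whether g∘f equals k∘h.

Path 1 = f;g:
  e0=(1,0) f~>(1,2) g~>(1,1,0)
  e1=(0,1) f~>(1,1) g~>(0,2,0)
  ⟦path⟧₁ = (1 0; 1 2; 0 0)
Path 2 = h;k:
  e0=(1,0) h~>(1,1) k~>(2,1,0)
  e1=(0,1) h~>(2,1) k~>(1,2,0)
  ⟦path⟧₂ = (2 1; 1 2; 0 0)
Equal? NO — does not commute

Answer: DOES NOT COMMUTE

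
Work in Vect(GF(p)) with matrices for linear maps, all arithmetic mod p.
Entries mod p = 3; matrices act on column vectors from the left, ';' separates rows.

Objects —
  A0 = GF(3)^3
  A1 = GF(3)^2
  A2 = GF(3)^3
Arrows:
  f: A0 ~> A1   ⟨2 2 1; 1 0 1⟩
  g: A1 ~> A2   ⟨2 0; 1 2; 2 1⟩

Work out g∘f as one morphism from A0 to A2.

Answer: ⟨1 1 2; 1 2 0; 2 1 0⟩

Work:
  e0=(1,0,0) f~>(2,1) g~>(1,1,2)
  e1=(0,1,0) f~>(2,0) g~>(1,2,1)
  e2=(0,0,1) f~>(1,1) g~>(2,0,0)
composite: ⟨1 1 2; 1 2 0; 2 1 0⟩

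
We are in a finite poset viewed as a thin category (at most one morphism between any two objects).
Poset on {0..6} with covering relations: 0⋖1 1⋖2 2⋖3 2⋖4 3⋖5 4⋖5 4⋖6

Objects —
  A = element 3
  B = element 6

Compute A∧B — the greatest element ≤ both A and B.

{x : x≤A ∧ x≤B} = {0,1,2}  (A=3, B=6)
  0 ≤ 2
  1 ≤ 2
  2 ≤ 2
glb = 2

Answer: A∧B = 2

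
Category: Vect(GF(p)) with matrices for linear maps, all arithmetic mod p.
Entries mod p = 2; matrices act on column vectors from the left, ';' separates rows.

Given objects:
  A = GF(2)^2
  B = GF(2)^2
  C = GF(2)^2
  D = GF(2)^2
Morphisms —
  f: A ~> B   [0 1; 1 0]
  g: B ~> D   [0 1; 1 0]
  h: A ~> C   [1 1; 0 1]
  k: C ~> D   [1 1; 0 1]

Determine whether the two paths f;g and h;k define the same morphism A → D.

Answer: COMMUTES

Derivation:
Path 1 = f;g:
  e0=(1,0) f~>(0,1) g~>(1,0)
  e1=(0,1) f~>(1,0) g~>(0,1)
  result₁ = [1 0; 0 1]
Path 2 = h;k:
  e0=(1,0) h~>(1,0) k~>(1,0)
  e1=(0,1) h~>(1,1) k~>(0,1)
  result₂ = [1 0; 0 1]
Equal? YES — commutes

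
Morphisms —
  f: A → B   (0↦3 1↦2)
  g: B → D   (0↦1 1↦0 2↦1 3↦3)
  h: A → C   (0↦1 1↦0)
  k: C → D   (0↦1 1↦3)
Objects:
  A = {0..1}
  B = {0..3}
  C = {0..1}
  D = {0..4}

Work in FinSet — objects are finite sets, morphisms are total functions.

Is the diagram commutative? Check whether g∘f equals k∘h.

Answer: COMMUTES

Trace:
Path 1 = f;g:
  0 f→3 g→3
  1 f→2 g→1
  ⟦path⟧₁ = (0↦3 1↦1)
Path 2 = h;k:
  0 h→1 k→3
  1 h→0 k→1
  ⟦path⟧₂ = (0↦3 1↦1)
Equal? same morphism ✓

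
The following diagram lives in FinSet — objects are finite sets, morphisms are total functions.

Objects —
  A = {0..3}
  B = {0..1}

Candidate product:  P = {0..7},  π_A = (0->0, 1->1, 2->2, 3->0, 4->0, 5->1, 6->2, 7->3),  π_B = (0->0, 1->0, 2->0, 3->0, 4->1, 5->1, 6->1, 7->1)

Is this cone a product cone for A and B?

|A|·|B| = 4·2 = 8;  |P| = 8
Check the pairing map k ↦ (π_A(k), π_B(k)):
  0 -> (0,0)
  1 -> (1,0)
  2 -> (2,0)
  3 -> (0,0)  ✗ repeats pair of k=0
  4 -> (0,1)
  5 -> (1,1)
  6 -> (2,1)
  7 -> (3,1)
distinct pairs in image: 7 / 8 needed
  → (0,0) hit at k=0 and k=3

Answer: NOT A VALID PRODUCT — duplicate pair at indices 0,3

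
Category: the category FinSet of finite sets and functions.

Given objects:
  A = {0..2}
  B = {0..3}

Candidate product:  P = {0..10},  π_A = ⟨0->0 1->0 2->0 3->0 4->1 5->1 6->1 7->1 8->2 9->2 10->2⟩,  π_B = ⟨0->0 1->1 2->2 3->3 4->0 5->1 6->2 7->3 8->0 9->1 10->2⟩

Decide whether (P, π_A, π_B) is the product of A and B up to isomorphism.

Answer: NOT A VALID PRODUCT — |P|=11 ≠ |A|·|B|=12

Work:
|A|·|B| = 3·4 = 12;  |P| = 11
  → cardinalities differ; no bijection possible.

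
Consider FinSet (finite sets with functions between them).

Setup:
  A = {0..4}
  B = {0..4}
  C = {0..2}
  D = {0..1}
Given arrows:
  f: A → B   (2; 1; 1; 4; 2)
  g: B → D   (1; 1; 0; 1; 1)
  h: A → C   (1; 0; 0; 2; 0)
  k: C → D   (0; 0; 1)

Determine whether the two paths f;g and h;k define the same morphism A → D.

Path 1 = f;g:
  0 f→2 g→0
  1 f→1 g→1
  2 f→1 g→1
  3 f→4 g→1
  4 f→2 g→0
  ⟦path⟧₁ = (0; 1; 1; 1; 0)
Path 2 = h;k:
  0 h→1 k→0
  1 h→0 k→0
  2 h→0 k→0
  3 h→2 k→1
  4 h→0 k→0
  ⟦path⟧₂ = (0; 0; 0; 1; 0)
Equal? distinct morphisms ✗

Answer: DOES NOT COMMUTE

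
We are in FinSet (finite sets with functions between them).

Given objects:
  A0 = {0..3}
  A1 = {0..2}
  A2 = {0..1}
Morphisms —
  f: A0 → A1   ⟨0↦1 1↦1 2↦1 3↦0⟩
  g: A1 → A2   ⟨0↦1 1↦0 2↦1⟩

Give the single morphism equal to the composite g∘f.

Answer: ⟨0↦0 1↦0 2↦0 3↦1⟩

Derivation:
  0 f→1 g→0
  1 f→1 g→0
  2 f→1 g→0
  3 f→0 g→1
⟦path⟧: ⟨0↦0 1↦0 2↦0 3↦1⟩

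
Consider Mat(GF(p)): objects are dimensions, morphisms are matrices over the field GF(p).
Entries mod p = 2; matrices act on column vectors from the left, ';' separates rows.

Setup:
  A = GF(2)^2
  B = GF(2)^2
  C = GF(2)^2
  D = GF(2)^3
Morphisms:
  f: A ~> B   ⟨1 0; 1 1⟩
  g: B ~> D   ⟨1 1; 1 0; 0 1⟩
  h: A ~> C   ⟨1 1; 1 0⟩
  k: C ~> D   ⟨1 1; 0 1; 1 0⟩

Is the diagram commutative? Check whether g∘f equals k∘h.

Answer: COMMUTES

Trace:
Path 1 = f;g:
  e0=⟨1,0⟩ f~>⟨1,1⟩ g~>⟨0,1,1⟩
  e1=⟨0,1⟩ f~>⟨0,1⟩ g~>⟨1,0,1⟩
  ⟦path⟧₁ = ⟨0 1; 1 0; 1 1⟩
Path 2 = h;k:
  e0=⟨1,0⟩ h~>⟨1,1⟩ k~>⟨0,1,1⟩
  e1=⟨0,1⟩ h~>⟨1,0⟩ k~>⟨1,0,1⟩
  ⟦path⟧₂ = ⟨0 1; 1 0; 1 1⟩
Equal? same morphism ✓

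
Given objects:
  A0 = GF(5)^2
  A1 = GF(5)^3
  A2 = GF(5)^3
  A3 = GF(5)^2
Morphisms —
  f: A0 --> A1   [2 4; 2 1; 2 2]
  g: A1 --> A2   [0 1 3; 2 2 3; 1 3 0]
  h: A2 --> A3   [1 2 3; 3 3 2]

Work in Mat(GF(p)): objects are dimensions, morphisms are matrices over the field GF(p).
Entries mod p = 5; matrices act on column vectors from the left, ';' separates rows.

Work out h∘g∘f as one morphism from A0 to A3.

Answer: [0 0; 2 3]

Derivation:
  e0=(1,0) f-->(2,2,2) g-->(3,4,3) h-->(0,2)
  e1=(0,1) f-->(4,1,2) g-->(2,1,2) h-->(0,3)
composite: [0 0; 2 3]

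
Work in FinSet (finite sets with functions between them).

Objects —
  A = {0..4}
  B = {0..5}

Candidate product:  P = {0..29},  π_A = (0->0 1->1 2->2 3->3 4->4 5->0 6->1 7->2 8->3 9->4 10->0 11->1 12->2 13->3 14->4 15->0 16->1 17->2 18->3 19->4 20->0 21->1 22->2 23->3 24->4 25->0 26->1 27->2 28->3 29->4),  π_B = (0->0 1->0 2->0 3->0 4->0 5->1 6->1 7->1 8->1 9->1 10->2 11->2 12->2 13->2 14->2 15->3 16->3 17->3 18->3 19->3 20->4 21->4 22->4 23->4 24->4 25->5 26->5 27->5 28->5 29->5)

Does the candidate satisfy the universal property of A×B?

|A|·|B| = 5·6 = 30;  |P| = 30
Check the pairing map k ↦ (π_A(k), π_B(k)):
  0 -> (0,0)
  1 -> (1,0)
  2 -> (2,0)
  3 -> (3,0)
  4 -> (4,0)
  5 -> (0,1)
  6 -> (1,1)
  7 -> (2,1)
  8 -> (3,1)
  9 -> (4,1)
  10 -> (0,2)
  11 -> (1,2)
  12 -> (2,2)
  13 -> (3,2)
  14 -> (4,2)
  15 -> (0,3)
  16 -> (1,3)
  17 -> (2,3)
  18 -> (3,3)
  19 -> (4,3)
  20 -> (0,4)
  21 -> (1,4)
  22 -> (2,4)
  23 -> (3,4)
  24 -> (4,4)
  25 -> (0,5)
  26 -> (1,5)
  27 -> (2,5)
  28 -> (3,5)
  29 -> (4,5)
distinct pairs in image: 30 / 30 needed
  → bijection onto A×B; projections well-typed.

Answer: VALID PRODUCT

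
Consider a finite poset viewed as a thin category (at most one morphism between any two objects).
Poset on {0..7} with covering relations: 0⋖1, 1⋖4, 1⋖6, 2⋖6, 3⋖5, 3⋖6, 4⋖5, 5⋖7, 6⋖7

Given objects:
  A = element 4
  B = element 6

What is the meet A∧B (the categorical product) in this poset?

Lower bounds of A=4 and B=6: {0,1}
  0 ⊑ 1
  1 ⊑ 1
glb = 1

Answer: A∧B = 1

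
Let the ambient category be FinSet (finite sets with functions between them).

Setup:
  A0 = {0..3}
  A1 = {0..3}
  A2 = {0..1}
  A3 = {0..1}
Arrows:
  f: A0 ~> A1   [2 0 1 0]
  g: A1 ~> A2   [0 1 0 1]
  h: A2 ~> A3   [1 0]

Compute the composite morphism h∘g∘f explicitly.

Answer: [1 1 0 1]

Trace:
  0 f~>2 g~>0 h~>1
  1 f~>0 g~>0 h~>1
  2 f~>1 g~>1 h~>0
  3 f~>0 g~>0 h~>1
⟦path⟧: [1 1 0 1]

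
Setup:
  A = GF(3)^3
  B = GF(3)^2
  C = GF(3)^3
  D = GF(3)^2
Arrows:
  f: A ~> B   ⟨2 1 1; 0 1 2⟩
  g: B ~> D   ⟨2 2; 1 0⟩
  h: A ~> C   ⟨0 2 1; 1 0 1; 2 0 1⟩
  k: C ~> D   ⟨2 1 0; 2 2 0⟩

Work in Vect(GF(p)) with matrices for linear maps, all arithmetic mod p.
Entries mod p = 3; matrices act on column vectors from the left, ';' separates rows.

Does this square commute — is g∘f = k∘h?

Answer: COMMUTES

Trace:
Path 1 = f;g:
  e0=⟨1,0,0⟩ f~>⟨2,0⟩ g~>⟨1,2⟩
  e1=⟨0,1,0⟩ f~>⟨1,1⟩ g~>⟨1,1⟩
  e2=⟨0,0,1⟩ f~>⟨1,2⟩ g~>⟨0,1⟩
  result₁ = ⟨1 1 0; 2 1 1⟩
Path 2 = h;k:
  e0=⟨1,0,0⟩ h~>⟨0,1,2⟩ k~>⟨1,2⟩
  e1=⟨0,1,0⟩ h~>⟨2,0,0⟩ k~>⟨1,1⟩
  e2=⟨0,0,1⟩ h~>⟨1,1,1⟩ k~>⟨0,1⟩
  result₂ = ⟨1 1 0; 2 1 1⟩
Equal? equal; square commutes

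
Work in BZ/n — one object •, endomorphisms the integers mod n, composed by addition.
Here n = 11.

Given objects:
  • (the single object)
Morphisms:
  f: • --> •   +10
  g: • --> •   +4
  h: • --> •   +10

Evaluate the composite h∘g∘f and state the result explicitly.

  0 +10≡10 +4≡3 +10≡2  (mod 11)
⟦path⟧: +2

Answer: +2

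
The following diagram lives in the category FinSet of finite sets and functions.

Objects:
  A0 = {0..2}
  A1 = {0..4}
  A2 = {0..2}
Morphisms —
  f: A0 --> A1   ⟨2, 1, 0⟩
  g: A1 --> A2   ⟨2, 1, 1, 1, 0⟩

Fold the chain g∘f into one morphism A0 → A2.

  0 f-->2 g-->1
  1 f-->1 g-->1
  2 f-->0 g-->2
result: ⟨1, 1, 2⟩

Answer: ⟨1, 1, 2⟩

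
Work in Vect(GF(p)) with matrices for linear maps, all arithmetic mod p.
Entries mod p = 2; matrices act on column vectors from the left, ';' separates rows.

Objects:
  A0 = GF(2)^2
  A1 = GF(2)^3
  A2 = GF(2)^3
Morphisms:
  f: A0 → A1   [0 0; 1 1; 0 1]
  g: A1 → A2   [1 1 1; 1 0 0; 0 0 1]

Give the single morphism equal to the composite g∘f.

Answer: [1 0; 0 0; 0 1]

Trace:
  e0=⟨1,0⟩ f→⟨0,1,0⟩ g→⟨1,0,0⟩
  e1=⟨0,1⟩ f→⟨0,1,1⟩ g→⟨0,0,1⟩
result: [1 0; 0 0; 0 1]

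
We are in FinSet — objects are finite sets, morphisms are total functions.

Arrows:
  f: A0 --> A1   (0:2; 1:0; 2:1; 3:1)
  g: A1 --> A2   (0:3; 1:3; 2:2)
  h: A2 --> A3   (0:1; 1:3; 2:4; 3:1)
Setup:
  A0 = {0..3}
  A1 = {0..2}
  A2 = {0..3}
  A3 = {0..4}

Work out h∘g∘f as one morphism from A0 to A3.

  0 f-->2 g-->2 h-->4
  1 f-->0 g-->3 h-->1
  2 f-->1 g-->3 h-->1
  3 f-->1 g-->3 h-->1
⟦path⟧: (0:4; 1:1; 2:1; 3:1)

Answer: (0:4; 1:1; 2:1; 3:1)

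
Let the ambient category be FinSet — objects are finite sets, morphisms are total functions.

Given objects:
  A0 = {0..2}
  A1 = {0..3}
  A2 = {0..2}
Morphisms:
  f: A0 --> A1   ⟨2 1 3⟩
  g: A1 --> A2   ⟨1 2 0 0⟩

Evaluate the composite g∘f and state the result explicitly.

  0 f-->2 g-->0
  1 f-->1 g-->2
  2 f-->3 g-->0
⟦path⟧: ⟨0 2 0⟩

Answer: ⟨0 2 0⟩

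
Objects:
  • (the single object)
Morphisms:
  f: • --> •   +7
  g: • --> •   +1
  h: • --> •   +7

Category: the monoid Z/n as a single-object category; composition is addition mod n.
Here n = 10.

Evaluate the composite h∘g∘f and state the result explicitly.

  0 +7≡7 +1≡8 +7≡5  (mod 10)
⟦path⟧: +5

Answer: +5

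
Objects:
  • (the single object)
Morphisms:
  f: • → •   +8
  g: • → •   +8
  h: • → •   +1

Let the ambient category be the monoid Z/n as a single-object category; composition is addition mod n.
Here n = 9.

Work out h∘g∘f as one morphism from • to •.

  0 +8≡8 +8≡7 +1≡8  (mod 9)
⟦path⟧: +8

Answer: +8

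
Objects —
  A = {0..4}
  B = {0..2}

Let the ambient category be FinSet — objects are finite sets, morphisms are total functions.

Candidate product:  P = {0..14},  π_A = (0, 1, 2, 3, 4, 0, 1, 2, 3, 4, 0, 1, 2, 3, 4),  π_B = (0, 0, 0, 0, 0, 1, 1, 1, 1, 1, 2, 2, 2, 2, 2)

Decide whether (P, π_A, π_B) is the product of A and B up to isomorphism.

|A|·|B| = 5·3 = 15;  |P| = 15
Check the pairing map k ↦ (π_A(k), π_B(k)):
  0 ↦ (0,0)
  1 ↦ (1,0)
  2 ↦ (2,0)
  3 ↦ (3,0)
  4 ↦ (4,0)
  5 ↦ (0,1)
  6 ↦ (1,1)
  7 ↦ (2,1)
  8 ↦ (3,1)
  9 ↦ (4,1)
  10 ↦ (0,2)
  11 ↦ (1,2)
  12 ↦ (2,2)
  13 ↦ (3,2)
  14 ↦ (4,2)
distinct pairs in image: 15 / 15 needed
  → bijection onto A×B; projections well-typed.

Answer: VALID PRODUCT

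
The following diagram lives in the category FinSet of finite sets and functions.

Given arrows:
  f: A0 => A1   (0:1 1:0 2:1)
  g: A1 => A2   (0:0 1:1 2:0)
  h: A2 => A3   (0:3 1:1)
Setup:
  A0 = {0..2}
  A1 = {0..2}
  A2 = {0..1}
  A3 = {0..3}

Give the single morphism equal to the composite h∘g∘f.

Answer: (0:1 1:3 2:1)

Work:
  0 f=>1 g=>1 h=>1
  1 f=>0 g=>0 h=>3
  2 f=>1 g=>1 h=>1
composite: (0:1 1:3 2:1)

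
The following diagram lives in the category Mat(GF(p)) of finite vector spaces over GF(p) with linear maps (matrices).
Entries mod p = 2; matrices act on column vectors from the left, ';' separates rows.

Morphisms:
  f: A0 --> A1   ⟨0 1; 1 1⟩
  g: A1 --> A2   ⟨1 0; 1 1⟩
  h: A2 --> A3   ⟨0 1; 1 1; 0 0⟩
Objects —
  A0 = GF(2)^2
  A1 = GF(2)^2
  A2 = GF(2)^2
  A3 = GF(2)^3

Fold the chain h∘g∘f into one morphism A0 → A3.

  e0=(1,0) f-->(0,1) g-->(0,1) h-->(1,1,0)
  e1=(0,1) f-->(1,1) g-->(1,0) h-->(0,1,0)
⟦path⟧: ⟨1 0; 1 1; 0 0⟩

Answer: ⟨1 0; 1 1; 0 0⟩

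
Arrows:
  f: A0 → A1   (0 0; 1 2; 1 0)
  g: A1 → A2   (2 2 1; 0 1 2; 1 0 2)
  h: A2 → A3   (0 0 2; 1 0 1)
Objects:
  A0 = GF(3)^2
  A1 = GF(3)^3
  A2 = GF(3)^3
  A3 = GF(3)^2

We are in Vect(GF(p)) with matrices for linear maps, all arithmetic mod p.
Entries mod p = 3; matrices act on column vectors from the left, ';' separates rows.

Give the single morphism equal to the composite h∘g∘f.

  e0=⟨1,0⟩ f→⟨0,1,1⟩ g→⟨0,0,2⟩ h→⟨1,2⟩
  e1=⟨0,1⟩ f→⟨0,2,0⟩ g→⟨1,2,0⟩ h→⟨0,1⟩
composite: (1 0; 2 1)

Answer: (1 0; 2 1)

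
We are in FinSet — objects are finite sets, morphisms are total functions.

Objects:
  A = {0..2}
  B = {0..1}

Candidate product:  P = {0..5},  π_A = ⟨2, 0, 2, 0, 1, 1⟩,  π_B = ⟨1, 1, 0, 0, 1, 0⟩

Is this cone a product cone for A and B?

Answer: VALID PRODUCT

Work:
|A|·|B| = 3·2 = 6;  |P| = 6
Check the pairing map k ↦ (π_A(k), π_B(k)):
  0 ↦ (2,1)
  1 ↦ (0,1)
  2 ↦ (2,0)
  3 ↦ (0,0)
  4 ↦ (1,1)
  5 ↦ (1,0)
distinct pairs in image: 6 / 6 needed
  → bijection onto A×B; projections well-typed.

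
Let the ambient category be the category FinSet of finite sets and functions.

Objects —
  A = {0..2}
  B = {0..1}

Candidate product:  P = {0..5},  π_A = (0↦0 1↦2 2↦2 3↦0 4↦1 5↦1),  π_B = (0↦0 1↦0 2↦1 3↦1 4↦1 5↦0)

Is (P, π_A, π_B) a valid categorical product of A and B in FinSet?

|A|·|B| = 3·2 = 6;  |P| = 6
Check the pairing map k ↦ (π_A(k), π_B(k)):
  0 ↦ (0,0)
  1 ↦ (2,0)
  2 ↦ (2,1)
  3 ↦ (0,1)
  4 ↦ (1,1)
  5 ↦ (1,0)
distinct pairs in image: 6 / 6 needed
  → bijection onto A×B; projections well-typed.

Answer: VALID PRODUCT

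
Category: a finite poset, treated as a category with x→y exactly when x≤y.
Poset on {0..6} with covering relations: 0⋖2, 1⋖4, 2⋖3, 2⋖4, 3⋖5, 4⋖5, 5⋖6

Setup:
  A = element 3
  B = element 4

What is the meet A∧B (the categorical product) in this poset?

Lower bounds of A=3 and B=4: {0,2}
  0 <= 2
  2 <= 2
glb = 2

Answer: A∧B = 2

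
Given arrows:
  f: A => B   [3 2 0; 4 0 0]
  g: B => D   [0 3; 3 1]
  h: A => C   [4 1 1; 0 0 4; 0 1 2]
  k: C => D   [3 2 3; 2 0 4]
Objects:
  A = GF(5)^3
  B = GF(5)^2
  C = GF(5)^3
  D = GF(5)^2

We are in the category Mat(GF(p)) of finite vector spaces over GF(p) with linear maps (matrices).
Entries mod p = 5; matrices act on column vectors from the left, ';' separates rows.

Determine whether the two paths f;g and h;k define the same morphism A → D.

1) trace f;g:
  e0=[1,0,0] f=>[3,4] g=>[2,3]
  e1=[0,1,0] f=>[2,0] g=>[0,1]
  e2=[0,0,1] f=>[0,0] g=>[0,0]
  result₁ = [2 0 0; 3 1 0]
2) trace h;k:
  e0=[1,0,0] h=>[4,0,0] k=>[2,3]
  e1=[0,1,0] h=>[1,0,1] k=>[1,1]
  e2=[0,0,1] h=>[1,4,2] k=>[2,0]
  result₂ = [2 1 2; 3 1 0]
Equal? NO — does not commute

Answer: DOES NOT COMMUTE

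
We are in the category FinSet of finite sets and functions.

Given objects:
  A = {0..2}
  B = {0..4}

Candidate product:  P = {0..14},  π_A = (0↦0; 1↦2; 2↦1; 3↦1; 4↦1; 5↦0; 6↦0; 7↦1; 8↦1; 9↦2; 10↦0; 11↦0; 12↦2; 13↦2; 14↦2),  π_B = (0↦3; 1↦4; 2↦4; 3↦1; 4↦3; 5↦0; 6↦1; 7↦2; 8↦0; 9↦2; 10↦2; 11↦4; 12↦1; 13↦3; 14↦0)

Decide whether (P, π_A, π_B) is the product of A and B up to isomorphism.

Answer: VALID PRODUCT

Derivation:
|A|·|B| = 3·5 = 15;  |P| = 15
Check the pairing map k ↦ (π_A(k), π_B(k)):
  0 ↦ (0,3)
  1 ↦ (2,4)
  2 ↦ (1,4)
  3 ↦ (1,1)
  4 ↦ (1,3)
  5 ↦ (0,0)
  6 ↦ (0,1)
  7 ↦ (1,2)
  8 ↦ (1,0)
  9 ↦ (2,2)
  10 ↦ (0,2)
  11 ↦ (0,4)
  12 ↦ (2,1)
  13 ↦ (2,3)
  14 ↦ (2,0)
distinct pairs in image: 15 / 15 needed
  → bijection onto A×B; projections well-typed.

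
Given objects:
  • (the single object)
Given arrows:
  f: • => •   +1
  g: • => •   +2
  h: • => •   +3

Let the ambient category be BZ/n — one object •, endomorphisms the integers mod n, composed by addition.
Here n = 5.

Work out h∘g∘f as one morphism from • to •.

Answer: +1

Derivation:
  0 +1≡1 +2≡3 +3≡1  (mod 5)
⟦path⟧: +1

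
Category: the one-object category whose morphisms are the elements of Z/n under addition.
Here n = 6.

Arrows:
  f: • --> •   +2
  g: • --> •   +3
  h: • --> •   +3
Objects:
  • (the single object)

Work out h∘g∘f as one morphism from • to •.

Answer: +2

Derivation:
  0 +2≡2 +3≡5 +3≡2  (mod 6)
composite: +2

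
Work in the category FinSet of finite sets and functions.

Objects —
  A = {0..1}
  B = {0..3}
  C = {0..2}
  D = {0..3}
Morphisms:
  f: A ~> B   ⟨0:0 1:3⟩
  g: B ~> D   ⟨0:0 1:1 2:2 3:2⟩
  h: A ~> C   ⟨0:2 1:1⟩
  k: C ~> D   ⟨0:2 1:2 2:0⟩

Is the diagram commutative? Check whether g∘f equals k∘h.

Answer: COMMUTES

Derivation:
Along f;g (path 1):
  0 f~>0 g~>0
  1 f~>3 g~>2
  composite₁ = ⟨0:0 1:2⟩
Along h;k (path 2):
  0 h~>2 k~>0
  1 h~>1 k~>2
  composite₂ = ⟨0:0 1:2⟩
Equal? equal; square commutes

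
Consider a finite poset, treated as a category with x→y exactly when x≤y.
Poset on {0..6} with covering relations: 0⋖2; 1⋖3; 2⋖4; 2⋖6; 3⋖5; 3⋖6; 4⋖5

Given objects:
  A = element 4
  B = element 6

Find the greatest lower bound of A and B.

Answer: A∧B = 2

Derivation:
Lower bounds of A=4 and B=6: {0,2}
  0 ⊑ 2
  2 ⊑ 2
glb = 2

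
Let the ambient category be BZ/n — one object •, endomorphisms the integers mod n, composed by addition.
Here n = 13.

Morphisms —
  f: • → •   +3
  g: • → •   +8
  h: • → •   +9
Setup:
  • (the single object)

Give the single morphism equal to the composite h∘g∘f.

  0 +3≡3 +8≡11 +9≡7  (mod 13)
result: +7

Answer: +7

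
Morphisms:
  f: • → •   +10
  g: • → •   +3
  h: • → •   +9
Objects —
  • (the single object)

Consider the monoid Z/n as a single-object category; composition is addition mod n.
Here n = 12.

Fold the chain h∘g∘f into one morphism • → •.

Answer: +10

Derivation:
  0 +10≡10 +3≡1 +9≡10  (mod 12)
result: +10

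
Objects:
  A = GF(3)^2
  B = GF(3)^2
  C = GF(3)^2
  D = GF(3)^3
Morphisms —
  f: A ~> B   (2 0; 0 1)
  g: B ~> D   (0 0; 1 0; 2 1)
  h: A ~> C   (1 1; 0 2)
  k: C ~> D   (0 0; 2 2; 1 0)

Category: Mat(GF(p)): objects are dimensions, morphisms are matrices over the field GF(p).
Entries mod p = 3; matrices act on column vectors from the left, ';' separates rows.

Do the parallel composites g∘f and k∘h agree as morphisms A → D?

Answer: COMMUTES

Work:
1) trace f;g:
  e0=(1,0) f~>(2,0) g~>(0,2,1)
  e1=(0,1) f~>(0,1) g~>(0,0,1)
  ⟦path⟧₁ = (0 0; 2 0; 1 1)
2) trace h;k:
  e0=(1,0) h~>(1,0) k~>(0,2,1)
  e1=(0,1) h~>(1,2) k~>(0,0,1)
  ⟦path⟧₂ = (0 0; 2 0; 1 1)
Equal? equal; square commutes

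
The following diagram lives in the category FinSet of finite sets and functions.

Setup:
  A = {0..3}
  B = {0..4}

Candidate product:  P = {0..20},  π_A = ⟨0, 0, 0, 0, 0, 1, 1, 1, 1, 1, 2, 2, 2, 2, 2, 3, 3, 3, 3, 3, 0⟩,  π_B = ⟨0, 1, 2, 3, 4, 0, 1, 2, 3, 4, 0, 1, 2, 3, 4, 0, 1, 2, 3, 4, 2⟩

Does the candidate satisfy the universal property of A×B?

Answer: NOT A VALID PRODUCT — |P|=21 ≠ |A|·|B|=20

Trace:
|A|·|B| = 4·5 = 20;  |P| = 21
  → cardinalities differ; no bijection possible.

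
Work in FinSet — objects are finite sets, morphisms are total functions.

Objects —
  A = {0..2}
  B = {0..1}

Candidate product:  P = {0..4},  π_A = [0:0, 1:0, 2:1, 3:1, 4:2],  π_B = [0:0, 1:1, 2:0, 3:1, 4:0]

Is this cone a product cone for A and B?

|A|·|B| = 3·2 = 6;  |P| = 5
  → cardinalities differ; no bijection possible.

Answer: NOT A VALID PRODUCT — |P|=5 ≠ |A|·|B|=6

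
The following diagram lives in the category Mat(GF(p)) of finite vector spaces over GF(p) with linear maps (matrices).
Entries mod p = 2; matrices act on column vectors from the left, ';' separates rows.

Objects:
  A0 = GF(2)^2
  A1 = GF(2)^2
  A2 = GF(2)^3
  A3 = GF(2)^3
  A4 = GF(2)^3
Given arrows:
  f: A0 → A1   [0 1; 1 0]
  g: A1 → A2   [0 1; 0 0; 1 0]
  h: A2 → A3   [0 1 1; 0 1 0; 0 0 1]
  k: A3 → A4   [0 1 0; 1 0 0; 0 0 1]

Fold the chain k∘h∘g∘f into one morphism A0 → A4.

  e0=⟨1,0⟩ f→⟨0,1⟩ g→⟨1,0,0⟩ h→⟨0,0,0⟩ k→⟨0,0,0⟩
  e1=⟨0,1⟩ f→⟨1,0⟩ g→⟨0,0,1⟩ h→⟨1,0,1⟩ k→⟨0,1,1⟩
result: [0 0; 0 1; 0 1]

Answer: [0 0; 0 1; 0 1]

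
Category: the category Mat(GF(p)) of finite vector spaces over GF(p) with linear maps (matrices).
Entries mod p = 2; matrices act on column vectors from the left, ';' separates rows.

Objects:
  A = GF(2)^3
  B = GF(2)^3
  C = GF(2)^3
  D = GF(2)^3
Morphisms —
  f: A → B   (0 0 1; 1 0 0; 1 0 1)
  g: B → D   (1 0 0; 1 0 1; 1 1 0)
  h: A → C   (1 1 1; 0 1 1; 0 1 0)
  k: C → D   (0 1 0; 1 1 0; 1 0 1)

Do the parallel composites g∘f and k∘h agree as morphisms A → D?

Path 1 = f;g:
  e0=(1,0,0) f→(0,1,1) g→(0,1,1)
  e1=(0,1,0) f→(0,0,0) g→(0,0,0)
  e2=(0,0,1) f→(1,0,1) g→(1,0,1)
  composite₁ = (0 0 1; 1 0 0; 1 0 1)
Path 2 = h;k:
  e0=(1,0,0) h→(1,0,0) k→(0,1,1)
  e1=(0,1,0) h→(1,1,1) k→(1,0,0)
  e2=(0,0,1) h→(1,1,0) k→(1,0,1)
  composite₂ = (0 1 1; 1 0 0; 1 0 1)
Equal? differ; not commutative

Answer: DOES NOT COMMUTE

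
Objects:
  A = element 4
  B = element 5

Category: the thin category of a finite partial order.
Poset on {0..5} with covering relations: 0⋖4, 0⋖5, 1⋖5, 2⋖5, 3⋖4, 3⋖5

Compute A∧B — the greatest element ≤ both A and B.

{x : x⊑A ∧ x⊑B} = {0,3}  (A=4, B=5)
  maximal lower bounds 0 and 3 are incomparable: neither 0⊑3 nor 3⊑0
→ no greatest lower bound exists

Answer: NO MEET EXISTS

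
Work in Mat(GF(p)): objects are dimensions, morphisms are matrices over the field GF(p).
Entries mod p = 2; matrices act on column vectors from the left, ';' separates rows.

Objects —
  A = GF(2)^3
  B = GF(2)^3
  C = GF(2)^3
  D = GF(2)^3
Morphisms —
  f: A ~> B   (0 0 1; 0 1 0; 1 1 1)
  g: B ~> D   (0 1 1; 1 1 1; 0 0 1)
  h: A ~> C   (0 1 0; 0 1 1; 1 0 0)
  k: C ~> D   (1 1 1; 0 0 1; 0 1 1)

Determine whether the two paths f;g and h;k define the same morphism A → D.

Along f;g (path 1):
  e0=[1,0,0] f~>[0,0,1] g~>[1,1,1]
  e1=[0,1,0] f~>[0,1,1] g~>[0,0,1]
  e2=[0,0,1] f~>[1,0,1] g~>[1,0,1]
  result₁ = (1 0 1; 1 0 0; 1 1 1)
Along h;k (path 2):
  e0=[1,0,0] h~>[0,0,1] k~>[1,1,1]
  e1=[0,1,0] h~>[1,1,0] k~>[0,0,1]
  e2=[0,0,1] h~>[0,1,0] k~>[1,0,1]
  result₂ = (1 0 1; 1 0 0; 1 1 1)
Equal? equal; square commutes

Answer: COMMUTES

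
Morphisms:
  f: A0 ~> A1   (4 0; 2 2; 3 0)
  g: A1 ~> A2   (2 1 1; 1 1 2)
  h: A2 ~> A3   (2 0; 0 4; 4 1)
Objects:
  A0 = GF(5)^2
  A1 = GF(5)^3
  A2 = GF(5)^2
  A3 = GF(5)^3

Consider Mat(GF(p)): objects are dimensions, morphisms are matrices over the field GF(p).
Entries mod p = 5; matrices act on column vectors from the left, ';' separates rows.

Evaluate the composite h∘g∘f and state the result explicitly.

Answer: (1 4; 3 3; 4 0)

Derivation:
  e0=[1,0] f~>[4,2,3] g~>[3,2] h~>[1,3,4]
  e1=[0,1] f~>[0,2,0] g~>[2,2] h~>[4,3,0]
⟦path⟧: (1 4; 3 3; 4 0)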